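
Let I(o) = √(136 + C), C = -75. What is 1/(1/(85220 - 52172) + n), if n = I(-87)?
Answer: -33048/66622388543 + 1092170304*√61/66622388543 ≈ 0.12804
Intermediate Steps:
I(o) = √61 (I(o) = √(136 - 75) = √61)
n = √61 ≈ 7.8102
1/(1/(85220 - 52172) + n) = 1/(1/(85220 - 52172) + √61) = 1/(1/33048 + √61)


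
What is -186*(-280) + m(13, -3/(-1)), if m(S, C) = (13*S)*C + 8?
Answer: 52595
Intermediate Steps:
m(S, C) = 8 + 13*C*S (m(S, C) = 13*C*S + 8 = 8 + 13*C*S)
-186*(-280) + m(13, -3/(-1)) = -186*(-280) + (8 + 13*(-3/(-1))*13) = 52080 + (8 + 13*(-3*(-1))*13) = 52080 + (8 + 13*3*13) = 52080 + (8 + 507) = 52080 + 515 = 52595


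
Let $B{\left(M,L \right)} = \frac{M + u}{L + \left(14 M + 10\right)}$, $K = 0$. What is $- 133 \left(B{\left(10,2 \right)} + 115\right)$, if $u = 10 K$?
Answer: $- \frac{61215}{4} \approx -15304.0$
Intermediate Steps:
$u = 0$ ($u = 10 \cdot 0 = 0$)
$B{\left(M,L \right)} = \frac{M}{10 + L + 14 M}$ ($B{\left(M,L \right)} = \frac{M + 0}{L + \left(14 M + 10\right)} = \frac{M}{L + \left(10 + 14 M\right)} = \frac{M}{10 + L + 14 M}$)
$- 133 \left(B{\left(10,2 \right)} + 115\right) = - 133 \left(\frac{10}{10 + 2 + 14 \cdot 10} + 115\right) = - 133 \left(\frac{10}{10 + 2 + 140} + 115\right) = - 133 \left(\frac{10}{152} + 115\right) = - 133 \left(10 \cdot \frac{1}{152} + 115\right) = - 133 \left(\frac{5}{76} + 115\right) = \left(-133\right) \frac{8745}{76} = - \frac{61215}{4}$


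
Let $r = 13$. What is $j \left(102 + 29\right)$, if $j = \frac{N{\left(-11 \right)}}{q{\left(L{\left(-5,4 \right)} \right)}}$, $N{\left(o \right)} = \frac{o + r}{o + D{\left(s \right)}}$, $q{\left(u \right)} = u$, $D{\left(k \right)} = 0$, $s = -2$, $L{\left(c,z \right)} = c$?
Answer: $\frac{262}{55} \approx 4.7636$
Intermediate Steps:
$N{\left(o \right)} = \frac{13 + o}{o}$ ($N{\left(o \right)} = \frac{o + 13}{o + 0} = \frac{13 + o}{o}$)
$j = \frac{2}{55}$ ($j = \frac{\frac{1}{-11} \left(13 - 11\right)}{-5} = \left(- \frac{1}{11}\right) 2 \left(- \frac{1}{5}\right) = \left(- \frac{2}{11}\right) \left(- \frac{1}{5}\right) = \frac{2}{55} \approx 0.036364$)
$j \left(102 + 29\right) = \frac{2 \left(102 + 29\right)}{55} = \frac{2}{55} \cdot 131 = \frac{262}{55}$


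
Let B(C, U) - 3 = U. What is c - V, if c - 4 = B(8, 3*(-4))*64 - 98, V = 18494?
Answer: -19164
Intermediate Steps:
B(C, U) = 3 + U
c = -670 (c = 4 + ((3 + 3*(-4))*64 - 98) = 4 + ((3 - 12)*64 - 98) = 4 + (-9*64 - 98) = 4 + (-576 - 98) = 4 - 674 = -670)
c - V = -670 - 1*18494 = -670 - 18494 = -19164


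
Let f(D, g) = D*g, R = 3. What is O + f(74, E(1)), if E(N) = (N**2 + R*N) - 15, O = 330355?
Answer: 329541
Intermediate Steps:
E(N) = -15 + N**2 + 3*N (E(N) = (N**2 + 3*N) - 15 = -15 + N**2 + 3*N)
O + f(74, E(1)) = 330355 + 74*(-15 + 1**2 + 3*1) = 330355 + 74*(-15 + 1 + 3) = 330355 + 74*(-11) = 330355 - 814 = 329541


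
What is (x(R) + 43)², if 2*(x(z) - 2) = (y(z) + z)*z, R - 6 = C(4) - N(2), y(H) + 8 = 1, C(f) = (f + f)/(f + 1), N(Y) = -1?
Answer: 1682209/625 ≈ 2691.5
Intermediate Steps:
C(f) = 2*f/(1 + f) (C(f) = (2*f)/(1 + f) = 2*f/(1 + f))
y(H) = -7 (y(H) = -8 + 1 = -7)
R = 43/5 (R = 6 + (2*4/(1 + 4) - 1*(-1)) = 6 + (2*4/5 + 1) = 6 + (2*4*(⅕) + 1) = 6 + (8/5 + 1) = 6 + 13/5 = 43/5 ≈ 8.6000)
x(z) = 2 + z*(-7 + z)/2 (x(z) = 2 + ((-7 + z)*z)/2 = 2 + (z*(-7 + z))/2 = 2 + z*(-7 + z)/2)
(x(R) + 43)² = ((2 + (43/5)²/2 - 7/2*43/5) + 43)² = ((2 + (½)*(1849/25) - 301/10) + 43)² = ((2 + 1849/50 - 301/10) + 43)² = (222/25 + 43)² = (1297/25)² = 1682209/625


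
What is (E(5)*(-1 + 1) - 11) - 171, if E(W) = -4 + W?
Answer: -182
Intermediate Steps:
(E(5)*(-1 + 1) - 11) - 171 = ((-4 + 5)*(-1 + 1) - 11) - 171 = (1*0 - 11) - 171 = (0 - 11) - 171 = -11 - 171 = -182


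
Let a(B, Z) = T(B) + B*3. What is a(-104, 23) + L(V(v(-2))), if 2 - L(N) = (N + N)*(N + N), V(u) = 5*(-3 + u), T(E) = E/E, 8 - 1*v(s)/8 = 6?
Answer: -17209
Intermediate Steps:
v(s) = 16 (v(s) = 64 - 8*6 = 64 - 48 = 16)
T(E) = 1
a(B, Z) = 1 + 3*B (a(B, Z) = 1 + B*3 = 1 + 3*B)
V(u) = -15 + 5*u
L(N) = 2 - 4*N² (L(N) = 2 - (N + N)*(N + N) = 2 - 2*N*2*N = 2 - 4*N²)
a(-104, 23) + L(V(v(-2))) = (1 + 3*(-104)) + (2 - 4*(-15 + 5*16)²) = (1 - 312) + (2 - 4*(-15 + 80)²) = -311 + (2 - 4*65²) = -311 + (2 - 4*4225) = -311 + (2 - 16900) = -311 - 16898 = -17209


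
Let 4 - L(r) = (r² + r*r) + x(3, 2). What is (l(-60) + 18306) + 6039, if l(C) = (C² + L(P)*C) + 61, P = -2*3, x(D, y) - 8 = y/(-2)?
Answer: 32506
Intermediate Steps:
x(D, y) = 8 - y/2 (x(D, y) = 8 + y/(-2) = 8 + y*(-½) = 8 - y/2)
P = -6
L(r) = -3 - 2*r² (L(r) = 4 - ((r² + r*r) + (8 - ½*2)) = 4 - ((r² + r²) + (8 - 1)) = 4 - (2*r² + 7) = 4 - (7 + 2*r²) = 4 + (-7 - 2*r²) = -3 - 2*r²)
l(C) = 61 + C² - 75*C (l(C) = (C² + (-3 - 2*(-6)²)*C) + 61 = (C² + (-3 - 2*36)*C) + 61 = (C² + (-3 - 72)*C) + 61 = (C² - 75*C) + 61 = 61 + C² - 75*C)
(l(-60) + 18306) + 6039 = ((61 + (-60)² - 75*(-60)) + 18306) + 6039 = ((61 + 3600 + 4500) + 18306) + 6039 = (8161 + 18306) + 6039 = 26467 + 6039 = 32506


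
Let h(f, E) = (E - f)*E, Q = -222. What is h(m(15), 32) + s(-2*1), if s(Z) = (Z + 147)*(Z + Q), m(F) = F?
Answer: -31936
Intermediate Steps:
h(f, E) = E*(E - f)
s(Z) = (-222 + Z)*(147 + Z) (s(Z) = (Z + 147)*(Z - 222) = (147 + Z)*(-222 + Z) = (-222 + Z)*(147 + Z))
h(m(15), 32) + s(-2*1) = 32*(32 - 1*15) + (-32634 + (-2*1)**2 - (-150)) = 32*(32 - 15) + (-32634 + (-2)**2 - 75*(-2)) = 32*17 + (-32634 + 4 + 150) = 544 - 32480 = -31936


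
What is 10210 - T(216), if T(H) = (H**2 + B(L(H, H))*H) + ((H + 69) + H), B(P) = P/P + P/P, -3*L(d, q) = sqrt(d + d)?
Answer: -37379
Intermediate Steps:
L(d, q) = -sqrt(2)*sqrt(d)/3 (L(d, q) = -sqrt(d + d)/3 = -sqrt(2)*sqrt(d)/3)
B(P) = 2 (B(P) = 1 + 1 = 2)
T(H) = 69 + H**2 + 4*H (T(H) = (H**2 + 2*H) + ((H + 69) + H) = (H**2 + 2*H) + ((69 + H) + H) = (H**2 + 2*H) + (69 + 2*H) = 69 + H**2 + 4*H)
10210 - T(216) = 10210 - (69 + 216**2 + 4*216) = 10210 - (69 + 46656 + 864) = 10210 - 1*47589 = 10210 - 47589 = -37379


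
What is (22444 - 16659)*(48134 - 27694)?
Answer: 118245400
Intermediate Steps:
(22444 - 16659)*(48134 - 27694) = 5785*20440 = 118245400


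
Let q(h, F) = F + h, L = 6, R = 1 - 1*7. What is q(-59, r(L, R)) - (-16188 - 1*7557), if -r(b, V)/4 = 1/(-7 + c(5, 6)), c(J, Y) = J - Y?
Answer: 47373/2 ≈ 23687.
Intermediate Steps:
R = -6 (R = 1 - 7 = -6)
r(b, V) = 1/2 (r(b, V) = -4/(-7 + (5 - 1*6)) = -4/(-7 + (5 - 6)) = -4/(-7 - 1) = -4/(-8) = -4*(-1/8) = 1/2)
q(-59, r(L, R)) - (-16188 - 1*7557) = (1/2 - 59) - (-16188 - 1*7557) = -117/2 - (-16188 - 7557) = -117/2 - 1*(-23745) = -117/2 + 23745 = 47373/2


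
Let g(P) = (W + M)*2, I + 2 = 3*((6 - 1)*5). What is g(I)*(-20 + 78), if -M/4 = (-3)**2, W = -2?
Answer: -4408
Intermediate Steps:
M = -36 (M = -4*(-3)**2 = -4*9 = -36)
I = 73 (I = -2 + 3*((6 - 1)*5) = -2 + 3*(5*5) = -2 + 3*25 = -2 + 75 = 73)
g(P) = -76 (g(P) = (-2 - 36)*2 = -38*2 = -76)
g(I)*(-20 + 78) = -76*(-20 + 78) = -76*58 = -4408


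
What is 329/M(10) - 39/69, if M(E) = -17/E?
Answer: -75891/391 ≈ -194.09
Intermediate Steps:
329/M(10) - 39/69 = 329/((-17/10)) - 39/69 = 329/((-17*⅒)) - 39*1/69 = 329/(-17/10) - 13/23 = 329*(-10/17) - 13/23 = -3290/17 - 13/23 = -75891/391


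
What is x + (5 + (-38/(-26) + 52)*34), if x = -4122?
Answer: -29891/13 ≈ -2299.3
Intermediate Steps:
x + (5 + (-38/(-26) + 52)*34) = -4122 + (5 + (-38/(-26) + 52)*34) = -4122 + (5 + (-38*(-1/26) + 52)*34) = -4122 + (5 + (19/13 + 52)*34) = -4122 + (5 + (695/13)*34) = -4122 + (5 + 23630/13) = -4122 + 23695/13 = -29891/13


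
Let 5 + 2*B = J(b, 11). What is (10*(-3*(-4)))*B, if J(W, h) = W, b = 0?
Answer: -300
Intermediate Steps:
B = -5/2 (B = -5/2 + (½)*0 = -5/2 + 0 = -5/2 ≈ -2.5000)
(10*(-3*(-4)))*B = (10*(-3*(-4)))*(-5/2) = (10*12)*(-5/2) = 120*(-5/2) = -300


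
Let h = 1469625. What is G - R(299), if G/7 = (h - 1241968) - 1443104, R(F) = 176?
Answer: -8508305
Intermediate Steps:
G = -8508129 (G = 7*((1469625 - 1241968) - 1443104) = 7*(227657 - 1443104) = 7*(-1215447) = -8508129)
G - R(299) = -8508129 - 1*176 = -8508129 - 176 = -8508305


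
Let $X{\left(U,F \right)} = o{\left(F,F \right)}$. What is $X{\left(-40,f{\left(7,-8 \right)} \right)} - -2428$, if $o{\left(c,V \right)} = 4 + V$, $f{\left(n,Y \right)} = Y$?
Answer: $2424$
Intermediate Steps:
$X{\left(U,F \right)} = 4 + F$
$X{\left(-40,f{\left(7,-8 \right)} \right)} - -2428 = \left(4 - 8\right) - -2428 = -4 + 2428 = 2424$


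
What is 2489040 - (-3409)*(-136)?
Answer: 2025416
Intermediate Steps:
2489040 - (-3409)*(-136) = 2489040 - 1*463624 = 2489040 - 463624 = 2025416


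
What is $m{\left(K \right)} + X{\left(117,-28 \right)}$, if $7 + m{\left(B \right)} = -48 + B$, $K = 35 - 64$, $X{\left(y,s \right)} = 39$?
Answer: $-45$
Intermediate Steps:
$K = -29$ ($K = 35 - 64 = -29$)
$m{\left(B \right)} = -55 + B$ ($m{\left(B \right)} = -7 + \left(-48 + B\right) = -55 + B$)
$m{\left(K \right)} + X{\left(117,-28 \right)} = \left(-55 - 29\right) + 39 = -84 + 39 = -45$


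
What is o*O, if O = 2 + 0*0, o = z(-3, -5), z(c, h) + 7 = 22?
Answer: 30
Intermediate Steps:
z(c, h) = 15 (z(c, h) = -7 + 22 = 15)
o = 15
O = 2 (O = 2 + 0 = 2)
o*O = 15*2 = 30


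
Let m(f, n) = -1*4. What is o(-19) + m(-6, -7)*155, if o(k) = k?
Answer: -639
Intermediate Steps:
m(f, n) = -4
o(-19) + m(-6, -7)*155 = -19 - 4*155 = -19 - 620 = -639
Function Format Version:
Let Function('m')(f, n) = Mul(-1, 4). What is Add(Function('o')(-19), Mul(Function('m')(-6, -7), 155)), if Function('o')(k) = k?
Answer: -639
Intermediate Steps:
Function('m')(f, n) = -4
Add(Function('o')(-19), Mul(Function('m')(-6, -7), 155)) = Add(-19, Mul(-4, 155)) = Add(-19, -620) = -639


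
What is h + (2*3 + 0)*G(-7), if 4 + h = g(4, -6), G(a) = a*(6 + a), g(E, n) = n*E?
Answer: 14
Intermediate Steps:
g(E, n) = E*n
h = -28 (h = -4 + 4*(-6) = -4 - 24 = -28)
h + (2*3 + 0)*G(-7) = -28 + (2*3 + 0)*(-7*(6 - 7)) = -28 + (6 + 0)*(-7*(-1)) = -28 + 6*7 = -28 + 42 = 14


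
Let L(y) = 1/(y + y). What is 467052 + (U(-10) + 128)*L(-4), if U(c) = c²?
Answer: 934047/2 ≈ 4.6702e+5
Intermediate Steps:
L(y) = 1/(2*y)
467052 + (U(-10) + 128)*L(-4) = 467052 + ((-10)² + 128)*((½)/(-4)) = 467052 + (100 + 128)*((½)*(-¼)) = 467052 + 228*(-⅛) = 467052 - 57/2 = 934047/2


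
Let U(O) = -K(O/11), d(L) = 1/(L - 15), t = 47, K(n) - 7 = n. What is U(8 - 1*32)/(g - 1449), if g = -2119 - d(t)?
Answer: 1696/1255947 ≈ 0.0013504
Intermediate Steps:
K(n) = 7 + n
d(L) = 1/(-15 + L)
U(O) = -7 - O/11 (U(O) = -(7 + O/11) = -7 - O/11)
g = -67809/32 (g = -2119 - 1/(-15 + 47) = -2119 - 1/32 = -67809/32 ≈ -2119.0)
U(8 - 1*32)/(g - 1449) = (-7 - (8 - 1*32)/11)/(-67809/32 - 1449) = (-7 - (8 - 32)/11)/(-114177/32) = (-7 - 1/11*(-24))*(-32/114177) = (-7 + 24/11)*(-32/114177) = -53/11*(-32/114177) = 1696/1255947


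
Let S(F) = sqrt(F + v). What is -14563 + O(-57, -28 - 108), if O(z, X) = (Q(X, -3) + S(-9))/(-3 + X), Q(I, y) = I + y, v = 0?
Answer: -14562 - 3*I/139 ≈ -14562.0 - 0.021583*I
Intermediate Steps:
S(F) = sqrt(F) (S(F) = sqrt(F + 0) = sqrt(F))
O(z, X) = (-3 + X + 3*I)/(-3 + X) (O(z, X) = ((X - 3) + sqrt(-9))/(-3 + X) = ((-3 + X) + 3*I)/(-3 + X) = (-3 + X + 3*I)/(-3 + X))
-14563 + O(-57, -28 - 108) = -14563 + (-3 + (-28 - 108) + 3*I)/(-3 + (-28 - 108)) = -14563 + (-3 - 136 + 3*I)/(-3 - 136) = -14563 + (-139 + 3*I)/(-139) = -14563 - (-139 + 3*I)/139 = -14563 + (1 - 3*I/139) = -14562 - 3*I/139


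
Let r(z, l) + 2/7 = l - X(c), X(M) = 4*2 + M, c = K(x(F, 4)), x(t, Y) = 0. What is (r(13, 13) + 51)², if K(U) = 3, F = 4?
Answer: 136161/49 ≈ 2778.8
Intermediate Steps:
c = 3
X(M) = 8 + M
r(z, l) = -79/7 + l (r(z, l) = -2/7 + (l - (8 + 3)) = -2/7 + (l - 1*11) = -2/7 + (l - 11) = -2/7 + (-11 + l) = -79/7 + l)
(r(13, 13) + 51)² = ((-79/7 + 13) + 51)² = (12/7 + 51)² = (369/7)² = 136161/49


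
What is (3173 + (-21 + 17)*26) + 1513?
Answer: 4582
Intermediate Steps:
(3173 + (-21 + 17)*26) + 1513 = (3173 - 4*26) + 1513 = (3173 - 104) + 1513 = 3069 + 1513 = 4582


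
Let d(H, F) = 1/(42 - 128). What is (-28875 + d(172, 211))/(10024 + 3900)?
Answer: -42089/20296 ≈ -2.0738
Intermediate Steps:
d(H, F) = -1/86 (d(H, F) = 1/(-86) = -1/86)
(-28875 + d(172, 211))/(10024 + 3900) = (-28875 - 1/86)/(10024 + 3900) = -2483251/86/13924 = -2483251/86*1/13924 = -42089/20296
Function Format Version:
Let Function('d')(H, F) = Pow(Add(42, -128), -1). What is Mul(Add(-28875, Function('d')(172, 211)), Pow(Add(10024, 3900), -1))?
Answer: Rational(-42089, 20296) ≈ -2.0738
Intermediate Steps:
Function('d')(H, F) = Rational(-1, 86) (Function('d')(H, F) = Pow(-86, -1) = Rational(-1, 86))
Mul(Add(-28875, Function('d')(172, 211)), Pow(Add(10024, 3900), -1)) = Mul(Add(-28875, Rational(-1, 86)), Pow(Add(10024, 3900), -1)) = Mul(Rational(-2483251, 86), Pow(13924, -1)) = Mul(Rational(-2483251, 86), Rational(1, 13924)) = Rational(-42089, 20296)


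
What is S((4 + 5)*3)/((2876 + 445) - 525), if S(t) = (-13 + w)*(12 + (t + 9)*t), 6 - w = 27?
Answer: -2788/233 ≈ -11.966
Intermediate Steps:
w = -21 (w = 6 - 1*27 = 6 - 27 = -21)
S(t) = -408 - 34*t*(9 + t) (S(t) = (-13 - 21)*(12 + (t + 9)*t) = -34*(12 + (9 + t)*t) = -34*(12 + t*(9 + t)) = -408 - 34*t*(9 + t))
S((4 + 5)*3)/((2876 + 445) - 525) = (-408 - 306*(4 + 5)*3 - 34*9*(4 + 5)²)/((2876 + 445) - 525) = (-408 - 2754*3 - 34*(9*3)²)/(3321 - 525) = (-408 - 306*27 - 34*27²)/2796 = (-408 - 8262 - 34*729)*(1/2796) = (-408 - 8262 - 24786)*(1/2796) = -33456*1/2796 = -2788/233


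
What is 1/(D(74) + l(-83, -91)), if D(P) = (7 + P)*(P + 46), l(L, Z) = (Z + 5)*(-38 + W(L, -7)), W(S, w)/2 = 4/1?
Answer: 1/12300 ≈ 8.1301e-5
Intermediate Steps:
W(S, w) = 8 (W(S, w) = 2*(4/1) = 2*(4*1) = 2*4 = 8)
l(L, Z) = -150 - 30*Z (l(L, Z) = (Z + 5)*(-38 + 8) = (5 + Z)*(-30) = -150 - 30*Z)
D(P) = (7 + P)*(46 + P)
1/(D(74) + l(-83, -91)) = 1/((322 + 74² + 53*74) + (-150 - 30*(-91))) = 1/((322 + 5476 + 3922) + (-150 + 2730)) = 1/(9720 + 2580) = 1/12300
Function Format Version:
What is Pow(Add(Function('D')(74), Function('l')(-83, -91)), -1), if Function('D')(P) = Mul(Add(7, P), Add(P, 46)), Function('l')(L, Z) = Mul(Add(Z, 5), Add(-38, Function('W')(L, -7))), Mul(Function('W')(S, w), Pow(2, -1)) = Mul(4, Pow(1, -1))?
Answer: Rational(1, 12300) ≈ 8.1301e-5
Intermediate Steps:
Function('W')(S, w) = 8 (Function('W')(S, w) = Mul(2, Mul(4, Pow(1, -1))) = Mul(2, Mul(4, 1)) = Mul(2, 4) = 8)
Function('l')(L, Z) = Add(-150, Mul(-30, Z)) (Function('l')(L, Z) = Mul(Add(Z, 5), Add(-38, 8)) = Mul(Add(5, Z), -30) = Add(-150, Mul(-30, Z)))
Function('D')(P) = Mul(Add(7, P), Add(46, P))
Pow(Add(Function('D')(74), Function('l')(-83, -91)), -1) = Pow(Add(Add(322, Pow(74, 2), Mul(53, 74)), Add(-150, Mul(-30, -91))), -1) = Pow(Add(Add(322, 5476, 3922), Add(-150, 2730)), -1) = Pow(Add(9720, 2580), -1) = Pow(12300, -1) = Rational(1, 12300)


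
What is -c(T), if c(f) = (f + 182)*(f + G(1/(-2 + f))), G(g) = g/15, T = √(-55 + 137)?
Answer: -48193/585 - 106562*√82/585 ≈ -1731.9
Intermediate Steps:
T = √82 ≈ 9.0554
G(g) = g/15 (G(g) = g*(1/15) = g/15)
c(f) = (182 + f)*(f + 1/(15*(-2 + f))) (c(f) = (f + 182)*(f + 1/(15*(-2 + f))) = (182 + f)*(f + 1/(15*(-2 + f))))
-c(T) = -(182 + √82 + 15*√82*(-2 + √82)*(182 + √82))/(15*(-2 + √82))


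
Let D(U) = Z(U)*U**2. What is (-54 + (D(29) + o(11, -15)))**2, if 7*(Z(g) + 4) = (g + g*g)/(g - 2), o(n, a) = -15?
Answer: 762367321/3969 ≈ 1.9208e+5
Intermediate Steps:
Z(g) = -4 + (g + g**2)/(7*(-2 + g)) (Z(g) = -4 + ((g + g*g)/(g - 2))/7 = -4 + ((g + g**2)/(-2 + g))/7 = -4 + (g + g**2)/(7*(-2 + g)))
D(U) = U**2*(56 + U**2 - 27*U)/(7*(-2 + U)) (D(U) = ((56 + U**2 - 27*U)/(7*(-2 + U)))*U**2 = U**2*(56 + U**2 - 27*U)/(7*(-2 + U)))
(-54 + (D(29) + o(11, -15)))**2 = (-54 + ((1/7)*29**2*(56 + 29**2 - 27*29)/(-2 + 29) - 15))**2 = (-54 + ((1/7)*841*(56 + 841 - 783)/27 - 15))**2 = (-54 + ((1/7)*841*(1/27)*114 - 15))**2 = (-54 + (31958/63 - 15))**2 = (-54 + 31013/63)**2 = (27611/63)**2 = 762367321/3969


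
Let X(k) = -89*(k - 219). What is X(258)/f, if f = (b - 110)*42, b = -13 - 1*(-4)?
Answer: 1157/1666 ≈ 0.69448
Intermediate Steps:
b = -9 (b = -13 + 4 = -9)
X(k) = 19491 - 89*k (X(k) = -89*(-219 + k) = 19491 - 89*k)
f = -4998 (f = (-9 - 110)*42 = -119*42 = -4998)
X(258)/f = (19491 - 89*258)/(-4998) = (19491 - 22962)*(-1/4998) = -3471*(-1/4998) = 1157/1666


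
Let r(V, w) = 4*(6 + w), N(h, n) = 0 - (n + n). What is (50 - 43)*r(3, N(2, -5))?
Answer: 448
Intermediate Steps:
N(h, n) = -2*n (N(h, n) = 0 - 2*n = -2*n)
r(V, w) = 24 + 4*w
(50 - 43)*r(3, N(2, -5)) = (50 - 43)*(24 + 4*(-2*(-5))) = 7*(24 + 4*10) = 7*(24 + 40) = 7*64 = 448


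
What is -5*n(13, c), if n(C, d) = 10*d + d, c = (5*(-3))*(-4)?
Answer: -3300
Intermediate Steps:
c = 60 (c = -15*(-4) = 60)
n(C, d) = 11*d
-5*n(13, c) = -55*60 = -5*660 = -3300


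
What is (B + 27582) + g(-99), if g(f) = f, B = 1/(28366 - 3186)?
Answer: 692021941/25180 ≈ 27483.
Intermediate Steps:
B = 1/25180 ≈ 3.9714e-5
(B + 27582) + g(-99) = (1/25180 + 27582) - 99 = 694514761/25180 - 99 = 692021941/25180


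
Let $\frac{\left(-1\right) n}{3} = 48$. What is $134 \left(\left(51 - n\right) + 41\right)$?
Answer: $31624$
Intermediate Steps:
$n = -144$ ($n = \left(-3\right) 48 = -144$)
$134 \left(\left(51 - n\right) + 41\right) = 134 \left(\left(51 - -144\right) + 41\right) = 134 \left(\left(51 + 144\right) + 41\right) = 134 \left(195 + 41\right) = 134 \cdot 236 = 31624$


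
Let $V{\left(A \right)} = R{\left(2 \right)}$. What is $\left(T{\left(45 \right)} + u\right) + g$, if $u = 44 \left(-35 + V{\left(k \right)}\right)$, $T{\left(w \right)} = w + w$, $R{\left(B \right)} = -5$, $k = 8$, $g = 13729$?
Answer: $12059$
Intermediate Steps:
$T{\left(w \right)} = 2 w$
$V{\left(A \right)} = -5$
$u = -1760$ ($u = 44 \left(-35 - 5\right) = 44 \left(-40\right) = -1760$)
$\left(T{\left(45 \right)} + u\right) + g = \left(2 \cdot 45 - 1760\right) + 13729 = \left(90 - 1760\right) + 13729 = -1670 + 13729 = 12059$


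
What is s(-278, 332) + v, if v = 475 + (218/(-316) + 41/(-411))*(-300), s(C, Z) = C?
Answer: 4695981/10823 ≈ 433.89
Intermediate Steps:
v = 7704775/10823 (v = 475 + (218*(-1/316) + 41*(-1/411))*(-300) = 475 + (-109/158 - 41/411)*(-300) = 475 - 51277/64938*(-300) = 475 + 2563850/10823 = 7704775/10823 ≈ 711.89)
s(-278, 332) + v = -278 + 7704775/10823 = 4695981/10823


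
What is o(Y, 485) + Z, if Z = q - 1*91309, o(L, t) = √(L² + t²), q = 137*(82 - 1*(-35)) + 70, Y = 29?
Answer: -75210 + √236066 ≈ -74724.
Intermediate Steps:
q = 16099 (q = 137*(82 + 35) + 70 = 137*117 + 70 = 16029 + 70 = 16099)
Z = -75210 (Z = 16099 - 1*91309 = 16099 - 91309 = -75210)
o(Y, 485) + Z = √(29² + 485²) - 75210 = √(841 + 235225) - 75210 = √236066 - 75210 = -75210 + √236066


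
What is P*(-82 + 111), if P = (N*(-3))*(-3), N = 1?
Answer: 261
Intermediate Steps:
P = 9 (P = (1*(-3))*(-3) = -3*(-3) = 9)
P*(-82 + 111) = 9*(-82 + 111) = 9*29 = 261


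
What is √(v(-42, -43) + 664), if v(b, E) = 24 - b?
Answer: √730 ≈ 27.019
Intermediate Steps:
√(v(-42, -43) + 664) = √((24 - 1*(-42)) + 664) = √((24 + 42) + 664) = √(66 + 664) = √730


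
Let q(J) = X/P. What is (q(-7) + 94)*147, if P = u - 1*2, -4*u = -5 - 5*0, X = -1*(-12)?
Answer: 11466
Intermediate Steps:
X = 12
u = 5/4 (u = -(-5 - 5*0)/4 = -(-5 + 0)/4 = -¼*(-5) = 5/4 ≈ 1.2500)
P = -¾ (P = 5/4 - 1*2 = 5/4 - 2 = -¾ ≈ -0.75000)
q(J) = -16 (q(J) = 12/(-¾) = 12*(-4/3) = -16)
(q(-7) + 94)*147 = (-16 + 94)*147 = 78*147 = 11466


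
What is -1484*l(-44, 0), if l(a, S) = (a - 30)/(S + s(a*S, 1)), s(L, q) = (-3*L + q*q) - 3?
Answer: -54908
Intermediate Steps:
s(L, q) = -3 + q² - 3*L (s(L, q) = (-3*L + q²) - 3 = (q² - 3*L) - 3 = -3 + q² - 3*L)
l(a, S) = (-30 + a)/(-2 + S - 3*S*a) (l(a, S) = (a - 30)/(S + (-3 + 1² - 3*a*S)) = (-30 + a)/(S + (-3 + 1 - 3*S*a)) = (-30 + a)/(S + (-2 - 3*S*a)) = (-30 + a)/(-2 + S - 3*S*a))
-1484*l(-44, 0) = -1484*(30 - 1*(-44))/(2 - 1*0 + 3*0*(-44)) = -1484*(30 + 44)/(2 + 0 + 0) = -1484*74/2 = -742*74 = -1484*37 = -54908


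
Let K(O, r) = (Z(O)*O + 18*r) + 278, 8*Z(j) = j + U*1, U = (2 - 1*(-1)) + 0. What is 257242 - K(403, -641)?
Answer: 992199/4 ≈ 2.4805e+5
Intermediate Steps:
U = 3 (U = (2 + 1) + 0 = 3 + 0 = 3)
Z(j) = 3/8 + j/8 (Z(j) = (j + 3*1)/8 = (j + 3)/8 = (3 + j)/8 = 3/8 + j/8)
K(O, r) = 278 + 18*r + O*(3/8 + O/8) (K(O, r) = ((3/8 + O/8)*O + 18*r) + 278 = (O*(3/8 + O/8) + 18*r) + 278 = (18*r + O*(3/8 + O/8)) + 278 = 278 + 18*r + O*(3/8 + O/8))
257242 - K(403, -641) = 257242 - (278 + 18*(-641) + (⅛)*403*(3 + 403)) = 257242 - (278 - 11538 + (⅛)*403*406) = 257242 - (278 - 11538 + 81809/4) = 257242 - 1*36769/4 = 257242 - 36769/4 = 992199/4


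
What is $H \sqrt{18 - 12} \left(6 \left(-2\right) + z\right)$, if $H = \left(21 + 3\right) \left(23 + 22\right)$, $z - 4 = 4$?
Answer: $- 4320 \sqrt{6} \approx -10582.0$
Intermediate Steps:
$z = 8$ ($z = 4 + 4 = 8$)
$H = 1080$ ($H = 24 \cdot 45 = 1080$)
$H \sqrt{18 - 12} \left(6 \left(-2\right) + z\right) = 1080 \sqrt{18 - 12} \left(6 \left(-2\right) + 8\right) = 1080 \sqrt{6} \left(-12 + 8\right) = 1080 \sqrt{6} \left(-4\right) = - 4320 \sqrt{6}$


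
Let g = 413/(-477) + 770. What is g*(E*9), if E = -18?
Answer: -6603786/53 ≈ -1.2460e+5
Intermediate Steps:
g = 366877/477 (g = 413*(-1/477) + 770 = -413/477 + 770 = 366877/477 ≈ 769.13)
g*(E*9) = 366877*(-18*9)/477 = (366877/477)*(-162) = -6603786/53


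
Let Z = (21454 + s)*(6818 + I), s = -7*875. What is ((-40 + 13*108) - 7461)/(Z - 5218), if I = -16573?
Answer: 6097/149539613 ≈ 4.0772e-5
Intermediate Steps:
s = -6125
Z = -149534395 (Z = (21454 - 6125)*(6818 - 16573) = 15329*(-9755) = -149534395)
((-40 + 13*108) - 7461)/(Z - 5218) = ((-40 + 13*108) - 7461)/(-149534395 - 5218) = ((-40 + 1404) - 7461)/(-149539613) = (1364 - 7461)*(-1/149539613) = -6097*(-1/149539613) = 6097/149539613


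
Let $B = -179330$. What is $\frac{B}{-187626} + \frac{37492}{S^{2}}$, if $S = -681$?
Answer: $\frac{15033455687}{14502270231} \approx 1.0366$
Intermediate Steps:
$\frac{B}{-187626} + \frac{37492}{S^{2}} = - \frac{179330}{-187626} + \frac{37492}{\left(-681\right)^{2}} = \left(-179330\right) \left(- \frac{1}{187626}\right) + \frac{37492}{463761} = \frac{89665}{93813} + 37492 \cdot \frac{1}{463761} = \frac{89665}{93813} + \frac{37492}{463761} = \frac{15033455687}{14502270231}$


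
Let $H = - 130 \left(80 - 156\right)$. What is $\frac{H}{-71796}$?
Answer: $- \frac{2470}{17949} \approx -0.13761$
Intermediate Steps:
$H = 9880$ ($H = \left(-130\right) \left(-76\right) = 9880$)
$\frac{H}{-71796} = \frac{9880}{-71796} = 9880 \left(- \frac{1}{71796}\right) = - \frac{2470}{17949}$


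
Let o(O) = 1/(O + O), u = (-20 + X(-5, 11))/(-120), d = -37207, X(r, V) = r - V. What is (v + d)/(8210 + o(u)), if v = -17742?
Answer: -164847/24635 ≈ -6.6916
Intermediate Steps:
u = 3/10 (u = (-20 + (-5 - 1*11))/(-120) = (-20 + (-5 - 11))*(-1/120) = (-20 - 16)*(-1/120) = -36*(-1/120) = 3/10 ≈ 0.30000)
o(O) = 1/(2*O)
(v + d)/(8210 + o(u)) = (-17742 - 37207)/(8210 + 1/(2*(3/10))) = -54949/(8210 + (½)*(10/3)) = -54949/(8210 + 5/3) = -54949/24635/3 = -54949*3/24635 = -164847/24635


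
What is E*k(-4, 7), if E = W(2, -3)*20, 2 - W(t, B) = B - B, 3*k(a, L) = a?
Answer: -160/3 ≈ -53.333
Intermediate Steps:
k(a, L) = a/3
W(t, B) = 2 (W(t, B) = 2 - (B - B) = 2 - 1*0 = 2 + 0 = 2)
E = 40 (E = 2*20 = 40)
E*k(-4, 7) = 40*((⅓)*(-4)) = 40*(-4/3) = -160/3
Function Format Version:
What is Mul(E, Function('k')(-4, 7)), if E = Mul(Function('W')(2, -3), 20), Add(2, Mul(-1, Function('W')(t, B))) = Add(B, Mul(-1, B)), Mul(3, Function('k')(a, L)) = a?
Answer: Rational(-160, 3) ≈ -53.333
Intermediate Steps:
Function('k')(a, L) = Mul(Rational(1, 3), a)
Function('W')(t, B) = 2 (Function('W')(t, B) = Add(2, Mul(-1, Add(B, Mul(-1, B)))) = Add(2, Mul(-1, 0)) = Add(2, 0) = 2)
E = 40 (E = Mul(2, 20) = 40)
Mul(E, Function('k')(-4, 7)) = Mul(40, Mul(Rational(1, 3), -4)) = Mul(40, Rational(-4, 3)) = Rational(-160, 3)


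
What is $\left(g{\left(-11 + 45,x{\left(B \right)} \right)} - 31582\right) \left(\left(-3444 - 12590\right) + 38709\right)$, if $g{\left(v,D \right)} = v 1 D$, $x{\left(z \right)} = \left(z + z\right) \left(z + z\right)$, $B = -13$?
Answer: $-194959650$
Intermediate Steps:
$x{\left(z \right)} = 4 z^{2}$ ($x{\left(z \right)} = 2 z 2 z = 4 z^{2}$)
$g{\left(v,D \right)} = D v$ ($g{\left(v,D \right)} = v D = D v$)
$\left(g{\left(-11 + 45,x{\left(B \right)} \right)} - 31582\right) \left(\left(-3444 - 12590\right) + 38709\right) = \left(4 \left(-13\right)^{2} \left(-11 + 45\right) - 31582\right) \left(\left(-3444 - 12590\right) + 38709\right) = \left(4 \cdot 169 \cdot 34 - 31582\right) \left(\left(-3444 - 12590\right) + 38709\right) = \left(676 \cdot 34 - 31582\right) \left(-16034 + 38709\right) = \left(22984 - 31582\right) 22675 = \left(-8598\right) 22675 = -194959650$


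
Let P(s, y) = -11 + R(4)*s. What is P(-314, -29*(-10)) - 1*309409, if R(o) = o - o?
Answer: -309420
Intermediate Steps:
R(o) = 0
P(s, y) = -11 (P(s, y) = -11 + 0*s = -11 + 0 = -11)
P(-314, -29*(-10)) - 1*309409 = -11 - 1*309409 = -11 - 309409 = -309420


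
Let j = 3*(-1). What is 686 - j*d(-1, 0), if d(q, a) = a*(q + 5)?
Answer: 686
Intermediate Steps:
j = -3
d(q, a) = a*(5 + q)
686 - j*d(-1, 0) = 686 - (-3)*0*(5 - 1) = 686 - (-3)*0*4 = 686 - (-3)*0 = 686 - 1*0 = 686 + 0 = 686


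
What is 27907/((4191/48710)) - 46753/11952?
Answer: 492325906049/1517904 ≈ 3.2435e+5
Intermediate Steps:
27907/((4191/48710)) - 46753/11952 = 27907/((4191*(1/48710))) - 46753*1/11952 = 27907/(4191/48710) - 46753/11952 = 27907*(48710/4191) - 46753/11952 = 123577270/381 - 46753/11952 = 492325906049/1517904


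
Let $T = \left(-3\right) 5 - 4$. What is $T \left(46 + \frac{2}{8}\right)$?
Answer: $- \frac{3515}{4} \approx -878.75$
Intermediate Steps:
$T = -19$ ($T = -15 - 4 = -19$)
$T \left(46 + \frac{2}{8}\right) = - 19 \left(46 + \frac{2}{8}\right) = - 19 \left(46 + 2 \cdot \frac{1}{8}\right) = - 19 \left(46 + \frac{1}{4}\right) = \left(-19\right) \frac{185}{4} = - \frac{3515}{4}$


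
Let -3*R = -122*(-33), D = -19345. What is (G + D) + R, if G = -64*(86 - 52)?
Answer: -22863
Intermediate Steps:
R = -1342 (R = -(-122)*(-33)/3 = -⅓*4026 = -1342)
G = -2176 (G = -64*34 = -2176)
(G + D) + R = (-2176 - 19345) - 1342 = -21521 - 1342 = -22863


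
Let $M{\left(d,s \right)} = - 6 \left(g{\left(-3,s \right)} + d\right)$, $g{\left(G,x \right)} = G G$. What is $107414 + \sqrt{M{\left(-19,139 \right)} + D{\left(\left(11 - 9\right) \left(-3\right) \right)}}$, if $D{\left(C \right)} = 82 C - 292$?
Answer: $107414 + 2 i \sqrt{181} \approx 1.0741 \cdot 10^{5} + 26.907 i$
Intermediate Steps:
$g{\left(G,x \right)} = G^{2}$
$D{\left(C \right)} = -292 + 82 C$
$M{\left(d,s \right)} = -54 - 6 d$ ($M{\left(d,s \right)} = - 6 \left(\left(-3\right)^{2} + d\right) = - 6 \left(9 + d\right) = -54 - 6 d$)
$107414 + \sqrt{M{\left(-19,139 \right)} + D{\left(\left(11 - 9\right) \left(-3\right) \right)}} = 107414 + \sqrt{\left(-54 - -114\right) + \left(-292 + 82 \left(11 - 9\right) \left(-3\right)\right)} = 107414 + \sqrt{\left(-54 + 114\right) + \left(-292 + 82 \cdot 2 \left(-3\right)\right)} = 107414 + \sqrt{60 + \left(-292 + 82 \left(-6\right)\right)} = 107414 + \sqrt{60 - 784} = 107414 + \sqrt{-724} = 107414 + 2 i \sqrt{181}$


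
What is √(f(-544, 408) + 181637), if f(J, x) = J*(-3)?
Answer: √183269 ≈ 428.10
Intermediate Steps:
f(J, x) = -3*J
√(f(-544, 408) + 181637) = √(-3*(-544) + 181637) = √(1632 + 181637) = √183269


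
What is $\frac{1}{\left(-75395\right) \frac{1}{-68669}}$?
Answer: $\frac{68669}{75395} \approx 0.91079$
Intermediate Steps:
$\frac{1}{\left(-75395\right) \frac{1}{-68669}} = \frac{1}{\left(-75395\right) \left(- \frac{1}{68669}\right)} = \frac{1}{\frac{75395}{68669}} = \frac{68669}{75395}$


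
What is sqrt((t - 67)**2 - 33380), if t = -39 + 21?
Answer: I*sqrt(26155) ≈ 161.73*I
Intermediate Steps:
t = -18
sqrt((t - 67)**2 - 33380) = sqrt((-18 - 67)**2 - 33380) = sqrt((-85)**2 - 33380) = sqrt(7225 - 33380) = sqrt(-26155) = I*sqrt(26155)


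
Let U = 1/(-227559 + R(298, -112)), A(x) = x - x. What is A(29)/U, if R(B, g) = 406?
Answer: 0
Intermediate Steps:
A(x) = 0
U = -1/227153 (U = 1/(-227559 + 406) = 1/(-227153) = -1/227153 ≈ -4.4023e-6)
A(29)/U = 0/(-1/227153) = 0*(-227153) = 0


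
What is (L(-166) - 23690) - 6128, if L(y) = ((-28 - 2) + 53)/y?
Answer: -4949811/166 ≈ -29818.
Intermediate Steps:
L(y) = 23/y (L(y) = (-30 + 53)/y = 23/y)
(L(-166) - 23690) - 6128 = (23/(-166) - 23690) - 6128 = (23*(-1/166) - 23690) - 6128 = (-23/166 - 23690) - 6128 = -3932563/166 - 6128 = -4949811/166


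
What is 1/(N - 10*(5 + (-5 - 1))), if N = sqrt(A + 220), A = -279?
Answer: -I/(sqrt(59) - 10*I) ≈ 0.062893 - 0.048309*I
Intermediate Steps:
N = I*sqrt(59) (N = sqrt(-279 + 220) = sqrt(-59) = I*sqrt(59) ≈ 7.6811*I)
1/(N - 10*(5 + (-5 - 1))) = 1/(I*sqrt(59) - 10*(5 + (-5 - 1))) = 1/(I*sqrt(59) - 10*(5 - 6)) = 1/(I*sqrt(59) - 10*(-1)) = 1/(I*sqrt(59) + 10) = 1/(10 + I*sqrt(59))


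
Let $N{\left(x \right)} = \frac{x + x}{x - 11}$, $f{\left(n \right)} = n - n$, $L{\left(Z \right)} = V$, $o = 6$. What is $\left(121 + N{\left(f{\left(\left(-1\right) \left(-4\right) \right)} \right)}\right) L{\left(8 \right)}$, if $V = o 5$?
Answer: $3630$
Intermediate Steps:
$V = 30$ ($V = 6 \cdot 5 = 30$)
$L{\left(Z \right)} = 30$
$f{\left(n \right)} = 0$
$N{\left(x \right)} = \frac{2 x}{-11 + x}$
$\left(121 + N{\left(f{\left(\left(-1\right) \left(-4\right) \right)} \right)}\right) L{\left(8 \right)} = \left(121 + 2 \cdot 0 \frac{1}{-11 + 0}\right) 30 = \left(121 + 2 \cdot 0 \frac{1}{-11}\right) 30 = \left(121 + 2 \cdot 0 \left(- \frac{1}{11}\right)\right) 30 = \left(121 + 0\right) 30 = 121 \cdot 30 = 3630$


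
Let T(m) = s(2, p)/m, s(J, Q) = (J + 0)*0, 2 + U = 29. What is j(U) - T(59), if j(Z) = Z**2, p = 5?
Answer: 729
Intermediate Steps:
U = 27 (U = -2 + 29 = 27)
s(J, Q) = 0 (s(J, Q) = J*0 = 0)
T(m) = 0 (T(m) = 0/m = 0)
j(U) - T(59) = 27**2 - 1*0 = 729 + 0 = 729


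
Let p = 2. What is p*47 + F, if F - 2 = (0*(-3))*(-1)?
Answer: 96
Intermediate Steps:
F = 2 (F = 2 + (0*(-3))*(-1) = 2 + 0*(-1) = 2 + 0 = 2)
p*47 + F = 2*47 + 2 = 94 + 2 = 96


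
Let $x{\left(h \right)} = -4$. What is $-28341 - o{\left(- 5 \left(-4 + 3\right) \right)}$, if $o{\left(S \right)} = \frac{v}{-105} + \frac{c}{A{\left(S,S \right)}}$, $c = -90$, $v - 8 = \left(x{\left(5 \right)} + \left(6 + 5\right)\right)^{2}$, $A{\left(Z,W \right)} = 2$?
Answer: $- \frac{990341}{35} \approx -28295.0$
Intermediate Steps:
$v = 57$ ($v = 8 + \left(-4 + \left(6 + 5\right)\right)^{2} = 8 + \left(-4 + 11\right)^{2} = 8 + 7^{2} = 8 + 49 = 57$)
$o{\left(S \right)} = - \frac{1594}{35}$ ($o{\left(S \right)} = \frac{57}{-105} - \frac{90}{2} = 57 \left(- \frac{1}{105}\right) - 45 = - \frac{19}{35} - 45 = - \frac{1594}{35}$)
$-28341 - o{\left(- 5 \left(-4 + 3\right) \right)} = -28341 - - \frac{1594}{35} = -28341 + \frac{1594}{35} = - \frac{990341}{35}$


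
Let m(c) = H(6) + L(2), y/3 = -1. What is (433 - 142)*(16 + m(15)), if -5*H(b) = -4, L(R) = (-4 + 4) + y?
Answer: 20079/5 ≈ 4015.8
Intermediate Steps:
y = -3 (y = 3*(-1) = -3)
L(R) = -3 (L(R) = (-4 + 4) - 3 = 0 - 3 = -3)
H(b) = 4/5 (H(b) = -1/5*(-4) = 4/5)
m(c) = -11/5 (m(c) = 4/5 - 3 = -11/5)
(433 - 142)*(16 + m(15)) = (433 - 142)*(16 - 11/5) = 291*(69/5) = 20079/5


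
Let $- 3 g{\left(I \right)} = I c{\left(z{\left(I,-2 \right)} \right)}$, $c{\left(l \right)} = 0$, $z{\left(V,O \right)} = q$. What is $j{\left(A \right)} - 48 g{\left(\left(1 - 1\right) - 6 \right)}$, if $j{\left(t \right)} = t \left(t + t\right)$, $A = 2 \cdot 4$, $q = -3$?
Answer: $128$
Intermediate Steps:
$z{\left(V,O \right)} = -3$
$g{\left(I \right)} = 0$ ($g{\left(I \right)} = - \frac{I 0}{3} = \left(- \frac{1}{3}\right) 0 = 0$)
$A = 8$
$j{\left(t \right)} = 2 t^{2}$ ($j{\left(t \right)} = t 2 t = 2 t^{2}$)
$j{\left(A \right)} - 48 g{\left(\left(1 - 1\right) - 6 \right)} = 2 \cdot 8^{2} - 0 = 2 \cdot 64 + 0 = 128 + 0 = 128$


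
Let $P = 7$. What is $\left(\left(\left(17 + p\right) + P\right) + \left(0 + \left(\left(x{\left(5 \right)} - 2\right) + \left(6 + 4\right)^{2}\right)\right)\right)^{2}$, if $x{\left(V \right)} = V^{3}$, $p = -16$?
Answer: $53361$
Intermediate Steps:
$\left(\left(\left(17 + p\right) + P\right) + \left(0 + \left(\left(x{\left(5 \right)} - 2\right) + \left(6 + 4\right)^{2}\right)\right)\right)^{2} = \left(\left(\left(17 - 16\right) + 7\right) - \left(2 - 125 - \left(6 + 4\right)^{2}\right)\right)^{2} = \left(\left(1 + 7\right) + \left(0 + \left(\left(125 - 2\right) + 10^{2}\right)\right)\right)^{2} = \left(8 + \left(0 + \left(123 + 100\right)\right)\right)^{2} = \left(8 + \left(0 + 223\right)\right)^{2} = \left(8 + 223\right)^{2} = 231^{2} = 53361$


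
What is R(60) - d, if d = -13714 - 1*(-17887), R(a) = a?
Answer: -4113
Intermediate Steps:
d = 4173 (d = -13714 + 17887 = 4173)
R(60) - d = 60 - 1*4173 = 60 - 4173 = -4113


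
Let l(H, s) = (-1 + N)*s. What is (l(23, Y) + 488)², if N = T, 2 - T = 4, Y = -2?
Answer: 244036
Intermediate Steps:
T = -2 (T = 2 - 1*4 = 2 - 4 = -2)
N = -2
l(H, s) = -3*s (l(H, s) = (-1 - 2)*s = -3*s)
(l(23, Y) + 488)² = (-3*(-2) + 488)² = (6 + 488)² = 494² = 244036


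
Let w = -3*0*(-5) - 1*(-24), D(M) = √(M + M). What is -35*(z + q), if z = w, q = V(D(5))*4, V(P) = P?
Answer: -840 - 140*√10 ≈ -1282.7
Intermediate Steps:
D(M) = √2*√M (D(M) = √(2*M) = √2*√M)
w = 24 (w = 0*(-5) + 24 = 0 + 24 = 24)
q = 4*√10 (q = (√2*√5)*4 = √10*4 = 4*√10 ≈ 12.649)
z = 24
-35*(z + q) = -35*(24 + 4*√10) = -840 - 140*√10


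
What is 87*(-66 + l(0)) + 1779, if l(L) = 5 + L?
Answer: -3528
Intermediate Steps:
87*(-66 + l(0)) + 1779 = 87*(-66 + (5 + 0)) + 1779 = 87*(-66 + 5) + 1779 = 87*(-61) + 1779 = -5307 + 1779 = -3528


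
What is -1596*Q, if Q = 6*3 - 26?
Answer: 12768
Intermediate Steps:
Q = -8 (Q = 18 - 26 = -8)
-1596*Q = -1596*(-8) = 12768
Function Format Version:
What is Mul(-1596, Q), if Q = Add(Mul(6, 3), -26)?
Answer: 12768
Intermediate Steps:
Q = -8 (Q = Add(18, -26) = -8)
Mul(-1596, Q) = Mul(-1596, -8) = 12768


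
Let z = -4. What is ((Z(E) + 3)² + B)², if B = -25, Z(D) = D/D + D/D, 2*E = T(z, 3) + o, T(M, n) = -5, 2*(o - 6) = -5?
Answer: 0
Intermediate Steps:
o = 7/2 (o = 6 + (½)*(-5) = 6 - 5/2 = 7/2 ≈ 3.5000)
E = -¾ (E = (-5 + 7/2)/2 = (½)*(-3/2) = -¾ ≈ -0.75000)
Z(D) = 2 (Z(D) = 1 + 1 = 2)
((Z(E) + 3)² + B)² = ((2 + 3)² - 25)² = (5² - 25)² = (25 - 25)² = 0² = 0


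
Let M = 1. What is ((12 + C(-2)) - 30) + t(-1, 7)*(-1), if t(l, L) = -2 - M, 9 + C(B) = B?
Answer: -26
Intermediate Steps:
C(B) = -9 + B
t(l, L) = -3 (t(l, L) = -2 - 1*1 = -2 - 1 = -3)
((12 + C(-2)) - 30) + t(-1, 7)*(-1) = ((12 + (-9 - 2)) - 30) - 3*(-1) = ((12 - 11) - 30) + 3 = (1 - 30) + 3 = -29 + 3 = -26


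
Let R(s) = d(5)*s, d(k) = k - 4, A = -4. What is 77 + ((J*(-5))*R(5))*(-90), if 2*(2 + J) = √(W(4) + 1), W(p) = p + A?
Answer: -3298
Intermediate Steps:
d(k) = -4 + k
W(p) = -4 + p (W(p) = p - 4 = -4 + p)
J = -3/2 (J = -2 + √((-4 + 4) + 1)/2 = -2 + √(0 + 1)/2 = -2 + √1/2 = -2 + (½)*1 = -2 + ½ = -3/2 ≈ -1.5000)
R(s) = s (R(s) = (-4 + 5)*s = 1*s = s)
77 + ((J*(-5))*R(5))*(-90) = 77 + (-3/2*(-5)*5)*(-90) = 77 + ((15/2)*5)*(-90) = 77 + (75/2)*(-90) = 77 - 3375 = -3298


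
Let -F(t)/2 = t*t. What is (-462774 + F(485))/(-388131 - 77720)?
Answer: 933224/465851 ≈ 2.0033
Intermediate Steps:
F(t) = -2*t**2 (F(t) = -2*t*t = -2*t**2)
(-462774 + F(485))/(-388131 - 77720) = (-462774 - 2*485**2)/(-388131 - 77720) = (-462774 - 2*235225)/(-465851) = (-462774 - 470450)*(-1/465851) = -933224*(-1/465851) = 933224/465851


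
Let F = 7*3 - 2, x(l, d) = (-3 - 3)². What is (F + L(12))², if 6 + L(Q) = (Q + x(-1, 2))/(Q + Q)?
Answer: 225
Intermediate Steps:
x(l, d) = 36 (x(l, d) = (-6)² = 36)
L(Q) = -6 + (36 + Q)/(2*Q) (L(Q) = -6 + (Q + 36)/(Q + Q) = -6 + (36 + Q)/((2*Q)) = -6 + (36 + Q)*(1/(2*Q)) = -6 + (36 + Q)/(2*Q))
F = 19 (F = 21 - 2 = 19)
(F + L(12))² = (19 + (-11/2 + 18/12))² = (19 + (-11/2 + 18*(1/12)))² = (19 + (-11/2 + 3/2))² = (19 - 4)² = 15² = 225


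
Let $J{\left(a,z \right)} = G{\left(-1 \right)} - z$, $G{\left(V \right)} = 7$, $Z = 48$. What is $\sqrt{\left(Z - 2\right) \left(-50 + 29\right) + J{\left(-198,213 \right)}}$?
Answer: $2 i \sqrt{293} \approx 34.234 i$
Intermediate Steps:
$J{\left(a,z \right)} = 7 - z$
$\sqrt{\left(Z - 2\right) \left(-50 + 29\right) + J{\left(-198,213 \right)}} = \sqrt{\left(48 - 2\right) \left(-50 + 29\right) + \left(7 - 213\right)} = \sqrt{46 \left(-21\right) + \left(7 - 213\right)} = \sqrt{-966 - 206} = \sqrt{-1172} = 2 i \sqrt{293}$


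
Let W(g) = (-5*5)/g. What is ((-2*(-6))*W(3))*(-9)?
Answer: 900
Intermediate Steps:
W(g) = -25/g
((-2*(-6))*W(3))*(-9) = ((-2*(-6))*(-25/3))*(-9) = (12*(-25*1/3))*(-9) = (12*(-25/3))*(-9) = -100*(-9) = 900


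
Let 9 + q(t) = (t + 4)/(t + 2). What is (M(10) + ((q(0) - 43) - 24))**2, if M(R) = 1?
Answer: 5329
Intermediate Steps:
q(t) = -9 + (4 + t)/(2 + t) (q(t) = -9 + (t + 4)/(t + 2) = -9 + (4 + t)/(2 + t))
(M(10) + ((q(0) - 43) - 24))**2 = (1 + ((2*(-7 - 4*0)/(2 + 0) - 43) - 24))**2 = (1 + ((2*(-7 + 0)/2 - 43) - 24))**2 = (1 + ((2*(1/2)*(-7) - 43) - 24))**2 = (1 + ((-7 - 43) - 24))**2 = (1 + (-50 - 24))**2 = (1 - 74)**2 = (-73)**2 = 5329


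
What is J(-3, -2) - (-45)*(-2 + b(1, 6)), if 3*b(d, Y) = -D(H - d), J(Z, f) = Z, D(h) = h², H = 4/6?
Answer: -284/3 ≈ -94.667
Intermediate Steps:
H = ⅔ (H = 4*(⅙) = ⅔ ≈ 0.66667)
b(d, Y) = -(⅔ - d)²/3 (b(d, Y) = (-(⅔ - d)²)/3 = -(⅔ - d)²/3)
J(-3, -2) - (-45)*(-2 + b(1, 6)) = -3 - (-45)*(-2 - (-2 + 3*1)²/27) = -3 - (-45)*(-2 - (-2 + 3)²/27) = -3 - (-45)*(-2 - 1/27*1²) = -3 - (-45)*(-2 - 1/27*1) = -3 - (-45)*(-2 - 1/27) = -3 - (-45)*(-55)/27 = -3 - 9*275/27 = -3 - 275/3 = -284/3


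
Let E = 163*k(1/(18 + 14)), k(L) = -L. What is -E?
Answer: 163/32 ≈ 5.0938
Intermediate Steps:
E = -163/32 (E = 163*(-1/(18 + 14)) = 163*(-1/32) = -163/32 ≈ -5.0938)
-E = -1*(-163/32) = 163/32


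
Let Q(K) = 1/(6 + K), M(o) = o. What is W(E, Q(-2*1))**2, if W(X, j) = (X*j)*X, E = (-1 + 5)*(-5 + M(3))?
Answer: 256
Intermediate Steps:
E = -8 (E = (-1 + 5)*(-5 + 3) = 4*(-2) = -8)
W(X, j) = j*X**2
W(E, Q(-2*1))**2 = ((-8)**2/(6 - 2*1))**2 = (64/(6 - 2))**2 = (64/4)**2 = ((1/4)*64)**2 = 16**2 = 256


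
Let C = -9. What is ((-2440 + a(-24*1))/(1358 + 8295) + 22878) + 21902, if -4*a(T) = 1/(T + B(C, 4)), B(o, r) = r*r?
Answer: 13832284801/308896 ≈ 44780.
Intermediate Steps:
B(o, r) = r²
a(T) = -1/(4*(16 + T)) (a(T) = -1/(4*(T + 4²)) = -1/(4*(T + 16)) = -1/(4*(16 + T)))
((-2440 + a(-24*1))/(1358 + 8295) + 22878) + 21902 = ((-2440 - 1/(64 + 4*(-24*1)))/(1358 + 8295) + 22878) + 21902 = ((-2440 - 1/(64 + 4*(-24)))/9653 + 22878) + 21902 = ((-2440 - 1/(64 - 96))*(1/9653) + 22878) + 21902 = ((-2440 - 1/(-32))*(1/9653) + 22878) + 21902 = ((-2440 - 1*(-1/32))*(1/9653) + 22878) + 21902 = ((-2440 + 1/32)*(1/9653) + 22878) + 21902 = (-78079/32*1/9653 + 22878) + 21902 = (-78079/308896 + 22878) + 21902 = 7066844609/308896 + 21902 = 13832284801/308896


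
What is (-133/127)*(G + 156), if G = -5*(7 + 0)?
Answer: -16093/127 ≈ -126.72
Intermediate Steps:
G = -35 (G = -5*7 = -35)
(-133/127)*(G + 156) = (-133/127)*(-35 + 156) = -133*1/127*121 = -133/127*121 = -16093/127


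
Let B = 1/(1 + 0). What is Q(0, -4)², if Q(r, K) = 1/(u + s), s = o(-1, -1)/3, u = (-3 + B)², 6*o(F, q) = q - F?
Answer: 1/16 ≈ 0.062500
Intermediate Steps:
o(F, q) = -F/6 + q/6 (o(F, q) = (q - F)/6 = -F/6 + q/6)
B = 1 (B = 1/1 = 1)
u = 4 (u = (-3 + 1)² = (-2)² = 4)
s = 0 (s = (-⅙*(-1) + (⅙)*(-1))/3 = (⅙ - ⅙)*(⅓) = 0*(⅓) = 0)
Q(r, K) = ¼ (Q(r, K) = 1/(4 + 0) = 1/4 = ¼)
Q(0, -4)² = (¼)² = 1/16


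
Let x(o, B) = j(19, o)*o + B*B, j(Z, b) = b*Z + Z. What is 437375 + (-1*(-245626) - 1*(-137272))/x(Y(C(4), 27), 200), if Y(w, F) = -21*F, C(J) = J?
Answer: 1342198659074/3068759 ≈ 4.3738e+5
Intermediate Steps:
j(Z, b) = Z + Z*b (j(Z, b) = Z*b + Z = Z + Z*b)
x(o, B) = B**2 + o*(19 + 19*o) (x(o, B) = (19*(1 + o))*o + B*B = (19 + 19*o)*o + B**2 = o*(19 + 19*o) + B**2 = B**2 + o*(19 + 19*o))
437375 + (-1*(-245626) - 1*(-137272))/x(Y(C(4), 27), 200) = 437375 + (-1*(-245626) - 1*(-137272))/(200**2 + 19*(-21*27)*(1 - 21*27)) = 437375 + (245626 + 137272)/(40000 + 19*(-567)*(1 - 567)) = 437375 + 382898/(40000 + 19*(-567)*(-566)) = 437375 + 382898/(40000 + 6097518) = 437375 + 382898/6137518 = 437375 + 382898*(1/6137518) = 437375 + 191449/3068759 = 1342198659074/3068759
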